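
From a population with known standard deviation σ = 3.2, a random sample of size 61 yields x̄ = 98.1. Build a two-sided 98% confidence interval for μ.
(97.15, 99.05)

z-interval (σ known):
z* = 2.326 for 98% confidence

Margin of error = z* · σ/√n = 2.326 · 3.2/√61 = 0.95

CI: (98.1 - 0.95, 98.1 + 0.95) = (97.15, 99.05)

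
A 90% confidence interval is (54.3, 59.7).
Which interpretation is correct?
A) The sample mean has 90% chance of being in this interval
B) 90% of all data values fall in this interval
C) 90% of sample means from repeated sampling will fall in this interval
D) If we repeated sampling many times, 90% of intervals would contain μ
D

A) Wrong — x̄ is observed and sits in the interval by construction.
B) Wrong — a CI is about the parameter μ, not individual data values.
C) Wrong — coverage applies to intervals containing μ, not to future x̄ values.
D) Correct — this is the frequentist long-run coverage interpretation.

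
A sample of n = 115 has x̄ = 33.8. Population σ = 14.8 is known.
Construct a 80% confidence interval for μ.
(32.03, 35.57)

z-interval (σ known):
z* = 1.282 for 80% confidence

Margin of error = z* · σ/√n = 1.282 · 14.8/√115 = 1.77

CI: (33.8 - 1.77, 33.8 + 1.77) = (32.03, 35.57)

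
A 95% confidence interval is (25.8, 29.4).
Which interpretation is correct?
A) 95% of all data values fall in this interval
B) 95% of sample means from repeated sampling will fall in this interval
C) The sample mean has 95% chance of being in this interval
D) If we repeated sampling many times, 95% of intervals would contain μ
D

A) Wrong — a CI is about the parameter μ, not individual data values.
B) Wrong — coverage applies to intervals containing μ, not to future x̄ values.
C) Wrong — x̄ is observed and sits in the interval by construction.
D) Correct — this is the frequentist long-run coverage interpretation.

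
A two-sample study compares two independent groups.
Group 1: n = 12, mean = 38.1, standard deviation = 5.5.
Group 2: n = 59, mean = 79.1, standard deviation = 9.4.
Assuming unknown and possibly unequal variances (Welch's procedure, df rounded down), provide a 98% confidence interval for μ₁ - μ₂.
(-45.97, -36.03)

Difference: x̄₁ - x̄₂ = -41.00
SE = √(s₁²/n₁ + s₂²/n₂) = √(5.5²/12 + 9.4²/59) = 2.0046
df = 26.20 → 26 (Welch–Satterthwaite, rounded down)
t* = 2.479

CI: -41.00 ± 2.479 · 2.0046 = -41.00 ± 4.97 = (-45.97, -36.03)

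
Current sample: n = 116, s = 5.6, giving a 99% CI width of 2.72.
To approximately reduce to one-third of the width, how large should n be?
n ≈ 1044

CI width ∝ 1/√n
To reduce width by factor 3, need √n to grow by 3 → need 3² = 9 times as many samples.

Current: n = 116, width = 2.72
New: n = 1044, width ≈ 0.89

Width reduced by factor of 2.72/0.89 = 3.06.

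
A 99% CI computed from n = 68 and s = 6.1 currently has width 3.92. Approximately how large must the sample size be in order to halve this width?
n ≈ 272

CI width ∝ 1/√n
To reduce width by factor 2, need √n to grow by 2 → need 2² = 4 times as many samples.

Current: n = 68, width = 3.92
New: n = 272, width ≈ 1.92

Width reduced by factor of 3.92/1.92 = 2.04.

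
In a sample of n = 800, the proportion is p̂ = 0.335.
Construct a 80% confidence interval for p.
(0.314, 0.356)

Proportion CI:
SE = √(p̂(1-p̂)/n) = √(0.335 · 0.665 / 800) = 0.01669

z* = 1.282
Margin = z* · SE = 1.282 · 0.01669 = 0.0214

CI: 0.335 ± 0.0214 = (0.314, 0.356)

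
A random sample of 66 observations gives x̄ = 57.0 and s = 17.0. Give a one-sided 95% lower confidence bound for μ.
μ ≥ 53.51

Lower bound (one-sided):
t* = 1.669 (one-sided for 95%)
Lower bound = x̄ - t* · s/√n = 57.0 - 1.669 · 17.0/√66 = 53.51

We are 95% confident that μ ≥ 53.51.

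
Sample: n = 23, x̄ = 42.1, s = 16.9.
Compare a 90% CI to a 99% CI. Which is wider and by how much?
99% CI is wider by 7.77

df = 22
90% CI: t* = 1.717, (36.05, 48.15), width = 2 · t* · s/√n = 12.10
99% CI: t* = 2.819, (32.17, 52.03), width = 2 · t* · s/√n = 19.87

The 99% CI is wider by 19.87 - 12.10 = 7.77.
Higher confidence requires a wider interval.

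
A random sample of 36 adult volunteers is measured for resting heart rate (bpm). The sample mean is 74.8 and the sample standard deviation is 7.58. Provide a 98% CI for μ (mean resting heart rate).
(71.72, 77.88)

t-interval (σ unknown):
df = n - 1 = 35
t* = 2.438 for 98% confidence

Margin of error = t* · s/√n = 2.438 · 7.58/√36 = 3.08

CI: (71.72, 77.88)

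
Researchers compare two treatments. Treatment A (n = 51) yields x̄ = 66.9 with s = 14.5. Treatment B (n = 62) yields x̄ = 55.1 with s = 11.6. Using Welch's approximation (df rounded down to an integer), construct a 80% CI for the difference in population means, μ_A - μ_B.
(8.56, 15.04)

Difference: x̄₁ - x̄₂ = 11.80
SE = √(s₁²/n₁ + s₂²/n₂) = √(14.5²/51 + 11.6²/62) = 2.5086
df = 94.94 → 94 (Welch–Satterthwaite, rounded down)
t* = 1.291

CI: 11.80 ± 1.291 · 2.5086 = 11.80 ± 3.24 = (8.56, 15.04)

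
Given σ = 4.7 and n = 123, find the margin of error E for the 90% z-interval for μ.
Margin of error = 0.70

Margin of error = z* · σ/√n
= 1.645 · 4.7/√123
= 1.645 · 4.7/11.0905
= 0.70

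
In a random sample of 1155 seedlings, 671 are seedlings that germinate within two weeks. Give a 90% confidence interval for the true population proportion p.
(0.557, 0.605)

Proportion CI:
p̂ = 671/1155 = 0.58095
SE = √(p̂(1-p̂)/n) = √(0.58095 · 0.41905 / 1155) = 0.01452

z* = 1.645
Margin = z* · SE = 1.645 · 0.01452 = 0.0239

CI: 0.58095 ± 0.0239 = (0.557, 0.605)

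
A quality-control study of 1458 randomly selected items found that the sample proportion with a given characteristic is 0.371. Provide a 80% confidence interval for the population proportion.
(0.355, 0.387)

Proportion CI:
SE = √(p̂(1-p̂)/n) = √(0.371 · 0.629 / 1458) = 0.01265

z* = 1.282
Margin = z* · SE = 1.282 · 0.01265 = 0.0162

CI: 0.371 ± 0.0162 = (0.355, 0.387)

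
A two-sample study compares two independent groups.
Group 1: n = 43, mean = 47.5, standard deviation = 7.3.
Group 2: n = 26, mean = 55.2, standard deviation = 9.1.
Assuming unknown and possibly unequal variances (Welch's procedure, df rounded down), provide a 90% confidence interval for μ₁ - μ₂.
(-11.23, -4.17)

Difference: x̄₁ - x̄₂ = -7.70
SE = √(s₁²/n₁ + s₂²/n₂) = √(7.3²/43 + 9.1²/26) = 2.1034
df = 44.25 → 44 (Welch–Satterthwaite, rounded down)
t* = 1.680

CI: -7.70 ± 1.680 · 2.1034 = -7.70 ± 3.53 = (-11.23, -4.17)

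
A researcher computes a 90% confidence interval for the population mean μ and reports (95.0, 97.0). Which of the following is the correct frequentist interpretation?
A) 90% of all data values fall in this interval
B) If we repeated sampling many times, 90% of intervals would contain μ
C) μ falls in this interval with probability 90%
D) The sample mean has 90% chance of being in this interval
B

A) Wrong — a CI is about the parameter μ, not individual data values.
B) Correct — this is the frequentist long-run coverage interpretation.
C) Wrong — μ is fixed; the randomness lives in the interval, not in μ.
D) Wrong — x̄ is observed and sits in the interval by construction.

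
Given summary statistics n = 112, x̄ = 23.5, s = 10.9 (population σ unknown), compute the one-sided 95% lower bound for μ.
μ ≥ 21.79

Lower bound (one-sided):
t* = 1.659 (one-sided for 95%)
Lower bound = x̄ - t* · s/√n = 23.5 - 1.659 · 10.9/√112 = 21.79

We are 95% confident that μ ≥ 21.79.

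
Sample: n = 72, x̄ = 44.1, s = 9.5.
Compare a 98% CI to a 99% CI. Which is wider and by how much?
99% CI is wider by 0.60

df = 71
98% CI: t* = 2.380, (41.44, 46.76), width = 2 · t* · s/√n = 5.33
99% CI: t* = 2.647, (41.14, 47.06), width = 2 · t* · s/√n = 5.93

The 99% CI is wider by 5.93 - 5.33 = 0.60.
Higher confidence requires a wider interval.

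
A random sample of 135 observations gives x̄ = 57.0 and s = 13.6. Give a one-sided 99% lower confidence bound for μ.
μ ≥ 54.24

Lower bound (one-sided):
t* = 2.354 (one-sided for 99%)
Lower bound = x̄ - t* · s/√n = 57.0 - 2.354 · 13.6/√135 = 54.24

We are 99% confident that μ ≥ 54.24.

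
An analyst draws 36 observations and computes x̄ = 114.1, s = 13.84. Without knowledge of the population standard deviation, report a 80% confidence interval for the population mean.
(111.09, 117.11)

t-interval (σ unknown):
df = n - 1 = 35
t* = 1.306 for 80% confidence

Margin of error = t* · s/√n = 1.306 · 13.84/√36 = 3.01

CI: (111.09, 117.11)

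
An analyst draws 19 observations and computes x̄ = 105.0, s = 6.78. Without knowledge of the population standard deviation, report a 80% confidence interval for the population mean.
(102.93, 107.07)

t-interval (σ unknown):
df = n - 1 = 18
t* = 1.330 for 80% confidence

Margin of error = t* · s/√n = 1.330 · 6.78/√19 = 2.07

CI: (102.93, 107.07)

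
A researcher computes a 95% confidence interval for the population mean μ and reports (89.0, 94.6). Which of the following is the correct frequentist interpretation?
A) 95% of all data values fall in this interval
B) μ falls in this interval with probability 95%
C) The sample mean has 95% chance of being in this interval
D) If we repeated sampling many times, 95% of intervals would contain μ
D

A) Wrong — a CI is about the parameter μ, not individual data values.
B) Wrong — μ is fixed; the randomness lives in the interval, not in μ.
C) Wrong — x̄ is observed and sits in the interval by construction.
D) Correct — this is the frequentist long-run coverage interpretation.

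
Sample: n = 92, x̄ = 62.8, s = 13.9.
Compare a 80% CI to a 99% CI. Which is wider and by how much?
99% CI is wider by 3.89

df = 91
80% CI: t* = 1.291, (60.93, 64.67), width = 2 · t* · s/√n = 3.74
99% CI: t* = 2.631, (58.99, 66.61), width = 2 · t* · s/√n = 7.63

The 99% CI is wider by 7.63 - 3.74 = 3.89.
Higher confidence requires a wider interval.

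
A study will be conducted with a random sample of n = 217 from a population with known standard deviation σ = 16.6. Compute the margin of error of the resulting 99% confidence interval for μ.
Margin of error = 2.90

Margin of error = z* · σ/√n
= 2.576 · 16.6/√217
= 2.576 · 16.6/14.7309
= 2.90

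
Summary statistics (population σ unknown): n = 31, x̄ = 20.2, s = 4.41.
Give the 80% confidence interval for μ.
(19.16, 21.24)

t-interval (σ unknown):
df = n - 1 = 30
t* = 1.310 for 80% confidence

Margin of error = t* · s/√n = 1.310 · 4.41/√31 = 1.04

CI: (19.16, 21.24)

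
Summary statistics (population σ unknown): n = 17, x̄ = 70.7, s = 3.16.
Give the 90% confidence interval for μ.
(69.36, 72.04)

t-interval (σ unknown):
df = n - 1 = 16
t* = 1.746 for 90% confidence

Margin of error = t* · s/√n = 1.746 · 3.16/√17 = 1.34

CI: (69.36, 72.04)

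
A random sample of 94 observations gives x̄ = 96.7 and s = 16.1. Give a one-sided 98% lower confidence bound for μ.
μ ≥ 93.24

Lower bound (one-sided):
t* = 2.083 (one-sided for 98%)
Lower bound = x̄ - t* · s/√n = 96.7 - 2.083 · 16.1/√94 = 93.24

We are 98% confident that μ ≥ 93.24.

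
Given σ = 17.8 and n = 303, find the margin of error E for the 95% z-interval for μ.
Margin of error = 2.00

Margin of error = z* · σ/√n
= 1.960 · 17.8/√303
= 1.960 · 17.8/17.4069
= 2.00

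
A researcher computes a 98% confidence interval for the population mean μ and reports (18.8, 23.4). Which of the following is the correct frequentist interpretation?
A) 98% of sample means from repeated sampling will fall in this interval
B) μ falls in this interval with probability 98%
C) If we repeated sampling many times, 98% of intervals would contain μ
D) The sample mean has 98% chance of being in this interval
C

A) Wrong — coverage applies to intervals containing μ, not to future x̄ values.
B) Wrong — μ is fixed; the randomness lives in the interval, not in μ.
C) Correct — this is the frequentist long-run coverage interpretation.
D) Wrong — x̄ is observed and sits in the interval by construction.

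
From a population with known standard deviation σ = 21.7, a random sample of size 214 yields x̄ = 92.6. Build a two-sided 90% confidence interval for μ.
(90.16, 95.04)

z-interval (σ known):
z* = 1.645 for 90% confidence

Margin of error = z* · σ/√n = 1.645 · 21.7/√214 = 2.44

CI: (92.6 - 2.44, 92.6 + 2.44) = (90.16, 95.04)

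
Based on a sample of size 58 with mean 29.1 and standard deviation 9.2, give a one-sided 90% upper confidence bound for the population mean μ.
μ ≤ 30.67

Upper bound (one-sided):
t* = 1.297 (one-sided for 90%)
Upper bound = x̄ + t* · s/√n = 29.1 + 1.297 · 9.2/√58 = 30.67

We are 90% confident that μ ≤ 30.67.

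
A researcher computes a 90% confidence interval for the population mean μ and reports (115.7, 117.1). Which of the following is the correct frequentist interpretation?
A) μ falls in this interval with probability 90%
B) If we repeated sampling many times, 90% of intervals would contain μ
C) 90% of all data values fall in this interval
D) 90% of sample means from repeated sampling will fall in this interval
B

A) Wrong — μ is fixed; the randomness lives in the interval, not in μ.
B) Correct — this is the frequentist long-run coverage interpretation.
C) Wrong — a CI is about the parameter μ, not individual data values.
D) Wrong — coverage applies to intervals containing μ, not to future x̄ values.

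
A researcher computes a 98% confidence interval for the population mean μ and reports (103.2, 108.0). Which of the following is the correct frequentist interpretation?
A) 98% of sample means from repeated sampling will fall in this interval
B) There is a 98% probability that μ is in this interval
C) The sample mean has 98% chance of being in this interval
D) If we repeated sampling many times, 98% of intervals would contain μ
D

A) Wrong — coverage applies to intervals containing μ, not to future x̄ values.
B) Wrong — μ is fixed; the randomness lives in the interval, not in μ.
C) Wrong — x̄ is observed and sits in the interval by construction.
D) Correct — this is the frequentist long-run coverage interpretation.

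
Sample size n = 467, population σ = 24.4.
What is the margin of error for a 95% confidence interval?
Margin of error = 2.21

Margin of error = z* · σ/√n
= 1.960 · 24.4/√467
= 1.960 · 24.4/21.6102
= 2.21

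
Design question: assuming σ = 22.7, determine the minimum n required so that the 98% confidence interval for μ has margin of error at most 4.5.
n ≥ 138

For margin E ≤ 4.5:
n ≥ (z* · σ / E)²
n ≥ (2.326 · 22.7 / 4.5)²
n ≥ 137.67

Minimum n = 138 (rounding up)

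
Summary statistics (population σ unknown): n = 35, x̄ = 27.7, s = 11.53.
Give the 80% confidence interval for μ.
(25.15, 30.25)

t-interval (σ unknown):
df = n - 1 = 34
t* = 1.307 for 80% confidence

Margin of error = t* · s/√n = 1.307 · 11.53/√35 = 2.55

CI: (25.15, 30.25)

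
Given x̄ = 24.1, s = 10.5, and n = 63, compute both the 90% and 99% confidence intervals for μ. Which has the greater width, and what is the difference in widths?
99% CI is wider by 2.61

df = 62
90% CI: t* = 1.670, (21.89, 26.31), width = 2 · t* · s/√n = 4.42
99% CI: t* = 2.657, (20.59, 27.61), width = 2 · t* · s/√n = 7.03

The 99% CI is wider by 7.03 - 4.42 = 2.61.
Higher confidence requires a wider interval.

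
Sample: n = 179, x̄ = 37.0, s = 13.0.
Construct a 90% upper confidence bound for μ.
μ ≤ 38.25

Upper bound (one-sided):
t* = 1.286 (one-sided for 90%)
Upper bound = x̄ + t* · s/√n = 37.0 + 1.286 · 13.0/√179 = 38.25

We are 90% confident that μ ≤ 38.25.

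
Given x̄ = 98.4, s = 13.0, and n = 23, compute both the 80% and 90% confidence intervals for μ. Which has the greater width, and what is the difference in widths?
90% CI is wider by 2.15

df = 22
80% CI: t* = 1.321, (94.82, 101.98), width = 2 · t* · s/√n = 7.16
90% CI: t* = 1.717, (93.75, 103.05), width = 2 · t* · s/√n = 9.31

The 90% CI is wider by 9.31 - 7.16 = 2.15.
Higher confidence requires a wider interval.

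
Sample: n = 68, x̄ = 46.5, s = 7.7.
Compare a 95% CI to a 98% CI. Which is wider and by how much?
98% CI is wider by 0.72

df = 67
95% CI: t* = 1.996, (44.64, 48.36), width = 2 · t* · s/√n = 3.73
98% CI: t* = 2.383, (44.27, 48.73), width = 2 · t* · s/√n = 4.45

The 98% CI is wider by 4.45 - 3.73 = 0.72.
Higher confidence requires a wider interval.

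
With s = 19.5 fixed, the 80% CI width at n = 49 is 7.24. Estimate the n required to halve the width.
n ≈ 196

CI width ∝ 1/√n
To reduce width by factor 2, need √n to grow by 2 → need 2² = 4 times as many samples.

Current: n = 49, width = 7.24
New: n = 196, width ≈ 3.58

Width reduced by factor of 7.24/3.58 = 2.02.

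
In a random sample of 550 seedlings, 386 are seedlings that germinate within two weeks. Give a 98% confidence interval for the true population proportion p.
(0.656, 0.747)

Proportion CI:
p̂ = 386/550 = 0.70182
SE = √(p̂(1-p̂)/n) = √(0.70182 · 0.29818 / 550) = 0.01951

z* = 2.326
Margin = z* · SE = 2.326 · 0.01951 = 0.0454

CI: 0.70182 ± 0.0454 = (0.656, 0.747)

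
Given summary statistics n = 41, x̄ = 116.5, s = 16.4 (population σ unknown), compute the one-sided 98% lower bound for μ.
μ ≥ 111.06

Lower bound (one-sided):
t* = 2.123 (one-sided for 98%)
Lower bound = x̄ - t* · s/√n = 116.5 - 2.123 · 16.4/√41 = 111.06

We are 98% confident that μ ≥ 111.06.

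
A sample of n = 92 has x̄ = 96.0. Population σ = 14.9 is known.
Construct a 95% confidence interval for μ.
(92.96, 99.04)

z-interval (σ known):
z* = 1.960 for 95% confidence

Margin of error = z* · σ/√n = 1.960 · 14.9/√92 = 3.04

CI: (96.0 - 3.04, 96.0 + 3.04) = (92.96, 99.04)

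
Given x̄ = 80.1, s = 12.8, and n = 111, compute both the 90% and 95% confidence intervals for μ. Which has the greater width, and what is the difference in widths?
95% CI is wider by 0.79

df = 110
90% CI: t* = 1.659, (78.08, 82.12), width = 2 · t* · s/√n = 4.03
95% CI: t* = 1.982, (77.69, 82.51), width = 2 · t* · s/√n = 4.82

The 95% CI is wider by 4.82 - 4.03 = 0.79.
Higher confidence requires a wider interval.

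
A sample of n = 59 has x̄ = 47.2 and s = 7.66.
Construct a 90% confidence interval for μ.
(45.53, 48.87)

t-interval (σ unknown):
df = n - 1 = 58
t* = 1.672 for 90% confidence

Margin of error = t* · s/√n = 1.672 · 7.66/√59 = 1.67

CI: (45.53, 48.87)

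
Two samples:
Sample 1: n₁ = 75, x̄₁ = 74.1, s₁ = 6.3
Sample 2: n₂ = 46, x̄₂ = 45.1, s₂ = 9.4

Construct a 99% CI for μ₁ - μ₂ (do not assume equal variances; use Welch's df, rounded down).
(24.85, 33.15)

Difference: x̄₁ - x̄₂ = 29.00
SE = √(s₁²/n₁ + s₂²/n₂) = √(6.3²/75 + 9.4²/46) = 1.5653
df = 69.98 → 69 (Welch–Satterthwaite, rounded down)
t* = 2.649

CI: 29.00 ± 2.649 · 1.5653 = 29.00 ± 4.15 = (24.85, 33.15)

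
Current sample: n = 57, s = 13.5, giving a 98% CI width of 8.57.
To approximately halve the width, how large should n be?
n ≈ 228

CI width ∝ 1/√n
To reduce width by factor 2, need √n to grow by 2 → need 2² = 4 times as many samples.

Current: n = 57, width = 8.57
New: n = 228, width ≈ 4.19

Width reduced by factor of 8.57/4.19 = 2.05.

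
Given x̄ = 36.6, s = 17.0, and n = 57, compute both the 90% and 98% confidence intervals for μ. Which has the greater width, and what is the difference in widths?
98% CI is wider by 3.26

df = 56
90% CI: t* = 1.673, (32.83, 40.37), width = 2 · t* · s/√n = 7.53
98% CI: t* = 2.395, (31.21, 41.99), width = 2 · t* · s/√n = 10.79

The 98% CI is wider by 10.79 - 7.53 = 3.26.
Higher confidence requires a wider interval.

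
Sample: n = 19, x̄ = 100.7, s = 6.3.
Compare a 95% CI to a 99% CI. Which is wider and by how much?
99% CI is wider by 2.25

df = 18
95% CI: t* = 2.101, (97.66, 103.74), width = 2 · t* · s/√n = 6.07
99% CI: t* = 2.878, (96.54, 104.86), width = 2 · t* · s/√n = 8.32

The 99% CI is wider by 8.32 - 6.07 = 2.25.
Higher confidence requires a wider interval.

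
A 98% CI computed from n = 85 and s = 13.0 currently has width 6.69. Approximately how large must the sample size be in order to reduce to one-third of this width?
n ≈ 765

CI width ∝ 1/√n
To reduce width by factor 3, need √n to grow by 3 → need 3² = 9 times as many samples.

Current: n = 85, width = 6.69
New: n = 765, width ≈ 2.19

Width reduced by factor of 6.69/2.19 = 3.05.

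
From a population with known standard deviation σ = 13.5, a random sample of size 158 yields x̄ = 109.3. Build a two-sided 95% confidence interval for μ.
(107.19, 111.41)

z-interval (σ known):
z* = 1.960 for 95% confidence

Margin of error = z* · σ/√n = 1.960 · 13.5/√158 = 2.11

CI: (109.3 - 2.11, 109.3 + 2.11) = (107.19, 111.41)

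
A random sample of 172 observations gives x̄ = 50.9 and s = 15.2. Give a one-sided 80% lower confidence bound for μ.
μ ≥ 49.92

Lower bound (one-sided):
t* = 0.844 (one-sided for 80%)
Lower bound = x̄ - t* · s/√n = 50.9 - 0.844 · 15.2/√172 = 49.92

We are 80% confident that μ ≥ 49.92.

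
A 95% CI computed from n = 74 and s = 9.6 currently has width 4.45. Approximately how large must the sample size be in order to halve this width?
n ≈ 296

CI width ∝ 1/√n
To reduce width by factor 2, need √n to grow by 2 → need 2² = 4 times as many samples.

Current: n = 74, width = 4.45
New: n = 296, width ≈ 2.20

Width reduced by factor of 4.45/2.20 = 2.02.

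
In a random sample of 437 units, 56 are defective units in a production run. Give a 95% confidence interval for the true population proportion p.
(0.097, 0.159)

Proportion CI:
p̂ = 56/437 = 0.12815
SE = √(p̂(1-p̂)/n) = √(0.12815 · 0.87185 / 437) = 0.01599

z* = 1.960
Margin = z* · SE = 1.960 · 0.01599 = 0.0313

CI: 0.12815 ± 0.0313 = (0.097, 0.159)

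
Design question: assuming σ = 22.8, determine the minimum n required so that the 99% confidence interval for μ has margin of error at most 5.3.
n ≥ 123

For margin E ≤ 5.3:
n ≥ (z* · σ / E)²
n ≥ (2.576 · 22.8 / 5.3)²
n ≥ 122.80

Minimum n = 123 (rounding up)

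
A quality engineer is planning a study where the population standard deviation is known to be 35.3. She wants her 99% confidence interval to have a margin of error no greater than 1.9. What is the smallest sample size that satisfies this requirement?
n ≥ 2291

For margin E ≤ 1.9:
n ≥ (z* · σ / E)²
n ≥ (2.576 · 35.3 / 1.9)²
n ≥ 2290.52

Minimum n = 2291 (rounding up)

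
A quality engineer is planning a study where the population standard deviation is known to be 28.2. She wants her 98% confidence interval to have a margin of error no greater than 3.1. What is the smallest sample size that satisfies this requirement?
n ≥ 448

For margin E ≤ 3.1:
n ≥ (z* · σ / E)²
n ≥ (2.326 · 28.2 / 3.1)²
n ≥ 447.71

Minimum n = 448 (rounding up)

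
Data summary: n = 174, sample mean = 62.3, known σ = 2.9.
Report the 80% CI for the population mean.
(62.02, 62.58)

z-interval (σ known):
z* = 1.282 for 80% confidence

Margin of error = z* · σ/√n = 1.282 · 2.9/√174 = 0.28

CI: (62.3 - 0.28, 62.3 + 0.28) = (62.02, 62.58)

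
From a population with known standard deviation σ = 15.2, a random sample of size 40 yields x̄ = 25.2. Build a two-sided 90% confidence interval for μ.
(21.25, 29.15)

z-interval (σ known):
z* = 1.645 for 90% confidence

Margin of error = z* · σ/√n = 1.645 · 15.2/√40 = 3.95

CI: (25.2 - 3.95, 25.2 + 3.95) = (21.25, 29.15)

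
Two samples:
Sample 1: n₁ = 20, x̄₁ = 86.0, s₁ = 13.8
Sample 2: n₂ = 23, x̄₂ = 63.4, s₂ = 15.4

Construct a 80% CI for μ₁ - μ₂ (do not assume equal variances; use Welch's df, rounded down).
(16.80, 28.40)

Difference: x̄₁ - x̄₂ = 22.60
SE = √(s₁²/n₁ + s₂²/n₂) = √(13.8²/20 + 15.4²/23) = 4.4535
df = 40.95 → 40 (Welch–Satterthwaite, rounded down)
t* = 1.303

CI: 22.60 ± 1.303 · 4.4535 = 22.60 ± 5.80 = (16.80, 28.40)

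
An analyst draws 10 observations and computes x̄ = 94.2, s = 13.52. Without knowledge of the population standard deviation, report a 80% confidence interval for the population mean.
(88.29, 100.11)

t-interval (σ unknown):
df = n - 1 = 9
t* = 1.383 for 80% confidence

Margin of error = t* · s/√n = 1.383 · 13.52/√10 = 5.91

CI: (88.29, 100.11)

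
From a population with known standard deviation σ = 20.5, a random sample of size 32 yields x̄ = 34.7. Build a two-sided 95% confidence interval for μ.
(27.60, 41.80)

z-interval (σ known):
z* = 1.960 for 95% confidence

Margin of error = z* · σ/√n = 1.960 · 20.5/√32 = 7.10

CI: (34.7 - 7.10, 34.7 + 7.10) = (27.60, 41.80)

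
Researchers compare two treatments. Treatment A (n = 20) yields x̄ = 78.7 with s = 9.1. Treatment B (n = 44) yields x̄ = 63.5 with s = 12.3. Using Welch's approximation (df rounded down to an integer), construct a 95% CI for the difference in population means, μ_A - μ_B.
(9.66, 20.74)

Difference: x̄₁ - x̄₂ = 15.20
SE = √(s₁²/n₁ + s₂²/n₂) = √(9.1²/20 + 12.3²/44) = 2.7530
df = 48.79 → 48 (Welch–Satterthwaite, rounded down)
t* = 2.011

CI: 15.20 ± 2.011 · 2.7530 = 15.20 ± 5.54 = (9.66, 20.74)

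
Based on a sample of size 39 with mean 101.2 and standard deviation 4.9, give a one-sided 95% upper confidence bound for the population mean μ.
μ ≤ 102.52

Upper bound (one-sided):
t* = 1.686 (one-sided for 95%)
Upper bound = x̄ + t* · s/√n = 101.2 + 1.686 · 4.9/√39 = 102.52

We are 95% confident that μ ≤ 102.52.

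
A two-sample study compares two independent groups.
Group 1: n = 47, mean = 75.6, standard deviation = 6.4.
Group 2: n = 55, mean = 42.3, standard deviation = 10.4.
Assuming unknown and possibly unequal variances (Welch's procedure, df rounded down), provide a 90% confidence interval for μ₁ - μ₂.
(30.50, 36.10)

Difference: x̄₁ - x̄₂ = 33.30
SE = √(s₁²/n₁ + s₂²/n₂) = √(6.4²/47 + 10.4²/55) = 1.6846
df = 91.40 → 91 (Welch–Satterthwaite, rounded down)
t* = 1.662

CI: 33.30 ± 1.662 · 1.6846 = 33.30 ± 2.80 = (30.50, 36.10)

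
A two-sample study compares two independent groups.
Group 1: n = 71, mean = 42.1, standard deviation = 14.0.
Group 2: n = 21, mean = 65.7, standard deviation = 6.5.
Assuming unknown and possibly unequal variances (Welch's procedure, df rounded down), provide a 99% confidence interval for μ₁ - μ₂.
(-29.38, -17.82)

Difference: x̄₁ - x̄₂ = -23.60
SE = √(s₁²/n₁ + s₂²/n₂) = √(14.0²/71 + 6.5²/21) = 2.1846
df = 73.18 → 73 (Welch–Satterthwaite, rounded down)
t* = 2.645

CI: -23.60 ± 2.645 · 2.1846 = -23.60 ± 5.78 = (-29.38, -17.82)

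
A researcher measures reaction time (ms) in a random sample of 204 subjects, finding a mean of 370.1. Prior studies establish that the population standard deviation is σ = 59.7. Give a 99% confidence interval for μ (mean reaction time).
(359.33, 380.87)

z-interval (σ known):
z* = 2.576 for 99% confidence

Margin of error = z* · σ/√n = 2.576 · 59.7/√204 = 10.77

CI: (370.1 - 10.77, 370.1 + 10.77) = (359.33, 380.87)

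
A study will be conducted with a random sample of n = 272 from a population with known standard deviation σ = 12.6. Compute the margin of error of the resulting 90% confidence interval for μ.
Margin of error = 1.26

Margin of error = z* · σ/√n
= 1.645 · 12.6/√272
= 1.645 · 12.6/16.4924
= 1.26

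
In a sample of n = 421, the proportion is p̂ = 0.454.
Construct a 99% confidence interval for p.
(0.391, 0.517)

Proportion CI:
SE = √(p̂(1-p̂)/n) = √(0.454 · 0.546 / 421) = 0.02427

z* = 2.576
Margin = z* · SE = 2.576 · 0.02427 = 0.0625

CI: 0.454 ± 0.0625 = (0.391, 0.517)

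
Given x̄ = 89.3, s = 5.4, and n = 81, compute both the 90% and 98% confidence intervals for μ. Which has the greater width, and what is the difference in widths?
98% CI is wider by 0.85

df = 80
90% CI: t* = 1.664, (88.30, 90.30), width = 2 · t* · s/√n = 2.00
98% CI: t* = 2.374, (87.88, 90.72), width = 2 · t* · s/√n = 2.85

The 98% CI is wider by 2.85 - 2.00 = 0.85.
Higher confidence requires a wider interval.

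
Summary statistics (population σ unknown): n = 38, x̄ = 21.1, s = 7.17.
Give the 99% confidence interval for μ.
(17.94, 24.26)

t-interval (σ unknown):
df = n - 1 = 37
t* = 2.715 for 99% confidence

Margin of error = t* · s/√n = 2.715 · 7.17/√38 = 3.16

CI: (17.94, 24.26)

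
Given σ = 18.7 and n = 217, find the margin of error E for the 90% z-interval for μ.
Margin of error = 2.09

Margin of error = z* · σ/√n
= 1.645 · 18.7/√217
= 1.645 · 18.7/14.7309
= 2.09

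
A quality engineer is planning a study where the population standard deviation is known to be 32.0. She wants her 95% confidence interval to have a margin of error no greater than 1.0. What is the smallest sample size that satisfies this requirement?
n ≥ 3934

For margin E ≤ 1.0:
n ≥ (z* · σ / E)²
n ≥ (1.960 · 32.0 / 1.0)²
n ≥ 3933.80

Minimum n = 3934 (rounding up)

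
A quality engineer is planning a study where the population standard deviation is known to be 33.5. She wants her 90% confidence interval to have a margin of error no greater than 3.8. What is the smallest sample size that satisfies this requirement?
n ≥ 211

For margin E ≤ 3.8:
n ≥ (z* · σ / E)²
n ≥ (1.645 · 33.5 / 3.8)²
n ≥ 210.31

Minimum n = 211 (rounding up)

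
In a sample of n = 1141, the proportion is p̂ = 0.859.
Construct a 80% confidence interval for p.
(0.846, 0.872)

Proportion CI:
SE = √(p̂(1-p̂)/n) = √(0.859 · 0.141 / 1141) = 0.01030

z* = 1.282
Margin = z* · SE = 1.282 · 0.01030 = 0.0132

CI: 0.859 ± 0.0132 = (0.846, 0.872)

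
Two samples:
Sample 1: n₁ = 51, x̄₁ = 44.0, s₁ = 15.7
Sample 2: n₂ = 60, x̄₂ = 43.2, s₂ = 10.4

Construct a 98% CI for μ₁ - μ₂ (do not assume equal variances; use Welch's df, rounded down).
(-5.31, 6.91)

Difference: x̄₁ - x̄₂ = 0.80
SE = √(s₁²/n₁ + s₂²/n₂) = √(15.7²/51 + 10.4²/60) = 2.5760
df = 84.31 → 84 (Welch–Satterthwaite, rounded down)
t* = 2.372

CI: 0.80 ± 2.372 · 2.5760 = 0.80 ± 6.11 = (-5.31, 6.91)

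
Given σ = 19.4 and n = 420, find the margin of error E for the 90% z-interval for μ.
Margin of error = 1.56

Margin of error = z* · σ/√n
= 1.645 · 19.4/√420
= 1.645 · 19.4/20.4939
= 1.56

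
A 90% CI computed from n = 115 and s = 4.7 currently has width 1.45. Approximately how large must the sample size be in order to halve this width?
n ≈ 460

CI width ∝ 1/√n
To reduce width by factor 2, need √n to grow by 2 → need 2² = 4 times as many samples.

Current: n = 115, width = 1.45
New: n = 460, width ≈ 0.72

Width reduced by factor of 1.45/0.72 = 2.01.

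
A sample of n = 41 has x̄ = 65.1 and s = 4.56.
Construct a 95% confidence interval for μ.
(63.66, 66.54)

t-interval (σ unknown):
df = n - 1 = 40
t* = 2.021 for 95% confidence

Margin of error = t* · s/√n = 2.021 · 4.56/√41 = 1.44

CI: (63.66, 66.54)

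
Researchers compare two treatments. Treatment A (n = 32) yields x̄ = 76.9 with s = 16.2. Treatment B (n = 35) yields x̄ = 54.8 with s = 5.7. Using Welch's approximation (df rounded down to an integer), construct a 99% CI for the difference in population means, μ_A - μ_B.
(13.90, 30.30)

Difference: x̄₁ - x̄₂ = 22.10
SE = √(s₁²/n₁ + s₂²/n₂) = √(16.2²/32 + 5.7²/35) = 3.0215
df = 37.97 → 37 (Welch–Satterthwaite, rounded down)
t* = 2.715

CI: 22.10 ± 2.715 · 3.0215 = 22.10 ± 8.20 = (13.90, 30.30)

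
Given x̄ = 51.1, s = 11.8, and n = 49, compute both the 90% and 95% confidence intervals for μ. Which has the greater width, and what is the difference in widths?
95% CI is wider by 1.13

df = 48
90% CI: t* = 1.677, (48.27, 53.93), width = 2 · t* · s/√n = 5.65
95% CI: t* = 2.011, (47.71, 54.49), width = 2 · t* · s/√n = 6.78

The 95% CI is wider by 6.78 - 5.65 = 1.13.
Higher confidence requires a wider interval.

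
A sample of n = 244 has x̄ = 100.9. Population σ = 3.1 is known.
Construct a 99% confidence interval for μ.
(100.39, 101.41)

z-interval (σ known):
z* = 2.576 for 99% confidence

Margin of error = z* · σ/√n = 2.576 · 3.1/√244 = 0.51

CI: (100.9 - 0.51, 100.9 + 0.51) = (100.39, 101.41)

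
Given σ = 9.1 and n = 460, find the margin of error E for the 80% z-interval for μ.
Margin of error = 0.54

Margin of error = z* · σ/√n
= 1.282 · 9.1/√460
= 1.282 · 9.1/21.4476
= 0.54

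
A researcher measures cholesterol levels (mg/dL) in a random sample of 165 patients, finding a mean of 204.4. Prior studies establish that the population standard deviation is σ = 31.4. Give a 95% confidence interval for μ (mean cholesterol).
(199.61, 209.19)

z-interval (σ known):
z* = 1.960 for 95% confidence

Margin of error = z* · σ/√n = 1.960 · 31.4/√165 = 4.79

CI: (204.4 - 4.79, 204.4 + 4.79) = (199.61, 209.19)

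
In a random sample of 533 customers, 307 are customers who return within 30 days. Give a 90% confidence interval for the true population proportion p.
(0.541, 0.611)

Proportion CI:
p̂ = 307/533 = 0.57598
SE = √(p̂(1-p̂)/n) = √(0.57598 · 0.42402 / 533) = 0.02141

z* = 1.645
Margin = z* · SE = 1.645 · 0.02141 = 0.0352

CI: 0.57598 ± 0.0352 = (0.541, 0.611)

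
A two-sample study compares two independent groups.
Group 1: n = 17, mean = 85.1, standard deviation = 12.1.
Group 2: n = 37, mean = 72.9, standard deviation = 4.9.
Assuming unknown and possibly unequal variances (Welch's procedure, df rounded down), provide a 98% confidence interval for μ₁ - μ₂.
(4.43, 19.97)

Difference: x̄₁ - x̄₂ = 12.20
SE = √(s₁²/n₁ + s₂²/n₂) = √(12.1²/17 + 4.9²/37) = 3.0432
df = 18.46 → 18 (Welch–Satterthwaite, rounded down)
t* = 2.552

CI: 12.20 ± 2.552 · 3.0432 = 12.20 ± 7.77 = (4.43, 19.97)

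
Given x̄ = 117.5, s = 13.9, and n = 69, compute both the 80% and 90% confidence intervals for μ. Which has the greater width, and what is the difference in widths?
90% CI is wider by 1.25

df = 68
80% CI: t* = 1.294, (115.33, 119.67), width = 2 · t* · s/√n = 4.33
90% CI: t* = 1.668, (114.71, 120.29), width = 2 · t* · s/√n = 5.58

The 90% CI is wider by 5.58 - 4.33 = 1.25.
Higher confidence requires a wider interval.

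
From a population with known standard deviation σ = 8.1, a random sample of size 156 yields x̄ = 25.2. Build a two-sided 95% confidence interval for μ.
(23.93, 26.47)

z-interval (σ known):
z* = 1.960 for 95% confidence

Margin of error = z* · σ/√n = 1.960 · 8.1/√156 = 1.27

CI: (25.2 - 1.27, 25.2 + 1.27) = (23.93, 26.47)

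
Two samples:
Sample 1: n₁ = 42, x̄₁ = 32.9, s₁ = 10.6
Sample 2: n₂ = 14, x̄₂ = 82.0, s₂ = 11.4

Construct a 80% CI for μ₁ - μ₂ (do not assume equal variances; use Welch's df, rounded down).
(-53.67, -44.53)

Difference: x̄₁ - x̄₂ = -49.10
SE = √(s₁²/n₁ + s₂²/n₂) = √(10.6²/42 + 11.4²/14) = 3.4580
df = 21.02 → 21 (Welch–Satterthwaite, rounded down)
t* = 1.323

CI: -49.10 ± 1.323 · 3.4580 = -49.10 ± 4.57 = (-53.67, -44.53)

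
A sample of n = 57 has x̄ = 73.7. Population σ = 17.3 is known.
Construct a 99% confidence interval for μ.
(67.80, 79.60)

z-interval (σ known):
z* = 2.576 for 99% confidence

Margin of error = z* · σ/√n = 2.576 · 17.3/√57 = 5.90

CI: (73.7 - 5.90, 73.7 + 5.90) = (67.80, 79.60)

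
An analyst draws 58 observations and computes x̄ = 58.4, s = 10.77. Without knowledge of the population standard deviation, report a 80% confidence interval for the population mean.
(56.57, 60.23)

t-interval (σ unknown):
df = n - 1 = 57
t* = 1.297 for 80% confidence

Margin of error = t* · s/√n = 1.297 · 10.77/√58 = 1.83

CI: (56.57, 60.23)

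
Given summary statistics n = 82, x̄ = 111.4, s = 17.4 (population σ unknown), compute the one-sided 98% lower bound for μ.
μ ≥ 107.39

Lower bound (one-sided):
t* = 2.087 (one-sided for 98%)
Lower bound = x̄ - t* · s/√n = 111.4 - 2.087 · 17.4/√82 = 107.39

We are 98% confident that μ ≥ 107.39.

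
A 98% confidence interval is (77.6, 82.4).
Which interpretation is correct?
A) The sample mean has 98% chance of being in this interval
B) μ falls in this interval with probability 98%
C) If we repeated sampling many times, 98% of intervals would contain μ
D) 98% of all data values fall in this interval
C

A) Wrong — x̄ is observed and sits in the interval by construction.
B) Wrong — μ is fixed; the randomness lives in the interval, not in μ.
C) Correct — this is the frequentist long-run coverage interpretation.
D) Wrong — a CI is about the parameter μ, not individual data values.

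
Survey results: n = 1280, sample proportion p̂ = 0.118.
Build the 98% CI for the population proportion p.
(0.097, 0.139)

Proportion CI:
SE = √(p̂(1-p̂)/n) = √(0.118 · 0.882 / 1280) = 0.00902

z* = 2.326
Margin = z* · SE = 2.326 · 0.00902 = 0.0210

CI: 0.118 ± 0.0210 = (0.097, 0.139)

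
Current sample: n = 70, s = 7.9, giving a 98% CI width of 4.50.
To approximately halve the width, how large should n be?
n ≈ 280

CI width ∝ 1/√n
To reduce width by factor 2, need √n to grow by 2 → need 2² = 4 times as many samples.

Current: n = 70, width = 4.50
New: n = 280, width ≈ 2.21

Width reduced by factor of 4.50/2.21 = 2.04.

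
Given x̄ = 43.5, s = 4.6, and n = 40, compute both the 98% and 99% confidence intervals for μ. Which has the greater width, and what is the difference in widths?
99% CI is wider by 0.41

df = 39
98% CI: t* = 2.426, (41.74, 45.26), width = 2 · t* · s/√n = 3.53
99% CI: t* = 2.708, (41.53, 45.47), width = 2 · t* · s/√n = 3.94

The 99% CI is wider by 3.94 - 3.53 = 0.41.
Higher confidence requires a wider interval.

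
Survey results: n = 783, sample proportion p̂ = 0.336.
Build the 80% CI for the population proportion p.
(0.314, 0.358)

Proportion CI:
SE = √(p̂(1-p̂)/n) = √(0.336 · 0.664 / 783) = 0.01688

z* = 1.282
Margin = z* · SE = 1.282 · 0.01688 = 0.0216

CI: 0.336 ± 0.0216 = (0.314, 0.358)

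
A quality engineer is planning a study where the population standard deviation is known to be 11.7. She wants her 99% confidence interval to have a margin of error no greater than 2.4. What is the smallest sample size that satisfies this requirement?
n ≥ 158

For margin E ≤ 2.4:
n ≥ (z* · σ / E)²
n ≥ (2.576 · 11.7 / 2.4)²
n ≥ 157.70

Minimum n = 158 (rounding up)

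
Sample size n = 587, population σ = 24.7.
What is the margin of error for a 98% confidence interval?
Margin of error = 2.37

Margin of error = z* · σ/√n
= 2.326 · 24.7/√587
= 2.326 · 24.7/24.2281
= 2.37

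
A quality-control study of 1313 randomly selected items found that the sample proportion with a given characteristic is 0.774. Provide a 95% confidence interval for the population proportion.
(0.751, 0.797)

Proportion CI:
SE = √(p̂(1-p̂)/n) = √(0.774 · 0.226 / 1313) = 0.01154

z* = 1.960
Margin = z* · SE = 1.960 · 0.01154 = 0.0226

CI: 0.774 ± 0.0226 = (0.751, 0.797)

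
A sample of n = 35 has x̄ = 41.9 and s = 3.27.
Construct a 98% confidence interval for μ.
(40.55, 43.25)

t-interval (σ unknown):
df = n - 1 = 34
t* = 2.441 for 98% confidence

Margin of error = t* · s/√n = 2.441 · 3.27/√35 = 1.35

CI: (40.55, 43.25)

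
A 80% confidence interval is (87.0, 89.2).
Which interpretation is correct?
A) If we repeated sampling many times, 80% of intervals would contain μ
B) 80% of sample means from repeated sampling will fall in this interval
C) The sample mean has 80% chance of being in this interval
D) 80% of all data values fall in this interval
A

A) Correct — this is the frequentist long-run coverage interpretation.
B) Wrong — coverage applies to intervals containing μ, not to future x̄ values.
C) Wrong — x̄ is observed and sits in the interval by construction.
D) Wrong — a CI is about the parameter μ, not individual data values.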